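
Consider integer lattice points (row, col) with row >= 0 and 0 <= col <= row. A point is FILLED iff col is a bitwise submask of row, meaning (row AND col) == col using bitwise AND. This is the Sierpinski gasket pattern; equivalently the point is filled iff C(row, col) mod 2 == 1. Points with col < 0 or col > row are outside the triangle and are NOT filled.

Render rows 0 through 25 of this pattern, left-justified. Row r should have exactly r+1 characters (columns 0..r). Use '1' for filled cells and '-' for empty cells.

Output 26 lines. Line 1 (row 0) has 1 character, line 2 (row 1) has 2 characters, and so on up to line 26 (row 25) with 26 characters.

r0=0: 1
r1=1: 11
r2=10: 1-1
r3=11: 1111
r4=100: 1---1
r5=101: 11--11
r6=110: 1-1-1-1
r7=111: 11111111
r8=1000: 1-------1
r9=1001: 11------11
r10=1010: 1-1-----1-1
r11=1011: 1111----1111
r12=1100: 1---1---1---1
r13=1101: 11--11--11--11
r14=1110: 1-1-1-1-1-1-1-1
r15=1111: 1111111111111111
r16=10000: 1---------------1
r17=10001: 11--------------11
r18=10010: 1-1-------------1-1
r19=10011: 1111------------1111
r20=10100: 1---1-----------1---1
r21=10101: 11--11----------11--11
r22=10110: 1-1-1-1---------1-1-1-1
r23=10111: 11111111--------11111111
r24=11000: 1-------1-------1-------1
r25=11001: 11------11------11------11

Answer: 1
11
1-1
1111
1---1
11--11
1-1-1-1
11111111
1-------1
11------11
1-1-----1-1
1111----1111
1---1---1---1
11--11--11--11
1-1-1-1-1-1-1-1
1111111111111111
1---------------1
11--------------11
1-1-------------1-1
1111------------1111
1---1-----------1---1
11--11----------11--11
1-1-1-1---------1-1-1-1
11111111--------11111111
1-------1-------1-------1
11------11------11------11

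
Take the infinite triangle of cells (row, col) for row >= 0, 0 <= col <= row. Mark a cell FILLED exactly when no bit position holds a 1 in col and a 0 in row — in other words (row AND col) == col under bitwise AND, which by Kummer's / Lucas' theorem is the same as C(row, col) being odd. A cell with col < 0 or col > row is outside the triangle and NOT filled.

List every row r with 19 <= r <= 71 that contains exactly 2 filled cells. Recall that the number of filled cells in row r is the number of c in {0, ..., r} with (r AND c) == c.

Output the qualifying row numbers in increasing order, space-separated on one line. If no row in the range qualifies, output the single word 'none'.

Row r has 2^popcount(r) filled cells, so we need popcount(r) = log2(2) = 1.
Scan r = 19..71 and keep those with exactly 1 one-bits:
r=19=10011 popcount=3 -> skip
r=20=10100 popcount=2 -> skip
r=21=10101 popcount=3 -> skip
r=22=10110 popcount=3 -> skip
r=23=10111 popcount=4 -> skip
r=24=11000 popcount=2 -> skip
r=25=11001 popcount=3 -> skip
r=26=11010 popcount=3 -> skip
r=27=11011 popcount=4 -> skip
r=28=11100 popcount=3 -> skip
r=29=11101 popcount=4 -> skip
r=30=11110 popcount=4 -> skip
r=31=11111 popcount=5 -> skip
r=32=100000 popcount=1 -> KEEP
r=33=100001 popcount=2 -> skip
r=34=100010 popcount=2 -> skip
r=35=100011 popcount=3 -> skip
r=36=100100 popcount=2 -> skip
r=37=100101 popcount=3 -> skip
r=38=100110 popcount=3 -> skip
r=39=100111 popcount=4 -> skip
r=40=101000 popcount=2 -> skip
r=41=101001 popcount=3 -> skip
r=42=101010 popcount=3 -> skip
r=43=101011 popcount=4 -> skip
r=44=101100 popcount=3 -> skip
r=45=101101 popcount=4 -> skip
r=46=101110 popcount=4 -> skip
r=47=101111 popcount=5 -> skip
r=48=110000 popcount=2 -> skip
r=49=110001 popcount=3 -> skip
r=50=110010 popcount=3 -> skip
r=51=110011 popcount=4 -> skip
r=52=110100 popcount=3 -> skip
r=53=110101 popcount=4 -> skip
r=54=110110 popcount=4 -> skip
r=55=110111 popcount=5 -> skip
r=56=111000 popcount=3 -> skip
r=57=111001 popcount=4 -> skip
r=58=111010 popcount=4 -> skip
r=59=111011 popcount=5 -> skip
r=60=111100 popcount=4 -> skip
r=61=111101 popcount=5 -> skip
r=62=111110 popcount=5 -> skip
r=63=111111 popcount=6 -> skip
r=64=1000000 popcount=1 -> KEEP
r=65=1000001 popcount=2 -> skip
r=66=1000010 popcount=2 -> skip
r=67=1000011 popcount=3 -> skip
r=68=1000100 popcount=2 -> skip
r=69=1000101 popcount=3 -> skip
r=70=1000110 popcount=3 -> skip
r=71=1000111 popcount=4 -> skip
Kept rows: 32 64

Answer: 32 64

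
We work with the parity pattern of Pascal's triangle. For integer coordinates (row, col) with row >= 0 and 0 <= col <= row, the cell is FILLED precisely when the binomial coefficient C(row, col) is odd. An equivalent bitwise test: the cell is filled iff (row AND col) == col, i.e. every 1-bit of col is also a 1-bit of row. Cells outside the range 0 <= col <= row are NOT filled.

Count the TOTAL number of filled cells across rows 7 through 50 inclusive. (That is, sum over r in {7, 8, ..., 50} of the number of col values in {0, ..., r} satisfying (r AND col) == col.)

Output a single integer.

r7=111 pc3: +8 =8
r8=1000 pc1: +2 =10
r9=1001 pc2: +4 =14
r10=1010 pc2: +4 =18
r11=1011 pc3: +8 =26
r12=1100 pc2: +4 =30
r13=1101 pc3: +8 =38
r14=1110 pc3: +8 =46
r15=1111 pc4: +16 =62
r16=10000 pc1: +2 =64
r17=10001 pc2: +4 =68
r18=10010 pc2: +4 =72
r19=10011 pc3: +8 =80
r20=10100 pc2: +4 =84
r21=10101 pc3: +8 =92
r22=10110 pc3: +8 =100
r23=10111 pc4: +16 =116
r24=11000 pc2: +4 =120
r25=11001 pc3: +8 =128
r26=11010 pc3: +8 =136
r27=11011 pc4: +16 =152
r28=11100 pc3: +8 =160
r29=11101 pc4: +16 =176
r30=11110 pc4: +16 =192
r31=11111 pc5: +32 =224
r32=100000 pc1: +2 =226
r33=100001 pc2: +4 =230
r34=100010 pc2: +4 =234
r35=100011 pc3: +8 =242
r36=100100 pc2: +4 =246
r37=100101 pc3: +8 =254
r38=100110 pc3: +8 =262
r39=100111 pc4: +16 =278
r40=101000 pc2: +4 =282
r41=101001 pc3: +8 =290
r42=101010 pc3: +8 =298
r43=101011 pc4: +16 =314
r44=101100 pc3: +8 =322
r45=101101 pc4: +16 =338
r46=101110 pc4: +16 =354
r47=101111 pc5: +32 =386
r48=110000 pc2: +4 =390
r49=110001 pc3: +8 =398
r50=110010 pc3: +8 =406

Answer: 406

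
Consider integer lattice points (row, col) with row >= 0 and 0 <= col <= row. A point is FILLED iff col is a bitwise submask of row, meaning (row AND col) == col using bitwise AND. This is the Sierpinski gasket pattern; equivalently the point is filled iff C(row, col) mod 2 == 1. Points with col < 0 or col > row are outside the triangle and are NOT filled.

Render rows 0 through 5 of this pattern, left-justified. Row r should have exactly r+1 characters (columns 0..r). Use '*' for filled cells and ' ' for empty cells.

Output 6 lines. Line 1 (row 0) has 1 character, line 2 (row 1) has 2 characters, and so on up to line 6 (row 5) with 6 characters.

r0=0: *
r1=1: **
r2=10: * *
r3=11: ****
r4=100: *   *
r5=101: **  **

Answer: *
**
* *
****
*   *
**  **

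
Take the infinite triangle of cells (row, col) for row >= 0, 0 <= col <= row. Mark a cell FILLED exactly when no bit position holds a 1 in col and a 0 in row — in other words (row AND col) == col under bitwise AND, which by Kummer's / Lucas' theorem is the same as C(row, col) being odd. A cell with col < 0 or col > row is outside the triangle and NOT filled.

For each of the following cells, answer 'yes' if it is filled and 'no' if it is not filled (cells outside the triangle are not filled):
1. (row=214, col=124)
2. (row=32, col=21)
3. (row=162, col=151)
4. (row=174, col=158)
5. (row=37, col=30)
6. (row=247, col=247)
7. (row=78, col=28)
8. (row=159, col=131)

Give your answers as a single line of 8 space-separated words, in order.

Answer: no no no no no yes no yes

Derivation:
(214,124): row=0b11010110, col=0b1111100, row AND col = 0b1010100 = 84; 84 != 124 -> empty
(32,21): row=0b100000, col=0b10101, row AND col = 0b0 = 0; 0 != 21 -> empty
(162,151): row=0b10100010, col=0b10010111, row AND col = 0b10000010 = 130; 130 != 151 -> empty
(174,158): row=0b10101110, col=0b10011110, row AND col = 0b10001110 = 142; 142 != 158 -> empty
(37,30): row=0b100101, col=0b11110, row AND col = 0b100 = 4; 4 != 30 -> empty
(247,247): row=0b11110111, col=0b11110111, row AND col = 0b11110111 = 247; 247 == 247 -> filled
(78,28): row=0b1001110, col=0b11100, row AND col = 0b1100 = 12; 12 != 28 -> empty
(159,131): row=0b10011111, col=0b10000011, row AND col = 0b10000011 = 131; 131 == 131 -> filled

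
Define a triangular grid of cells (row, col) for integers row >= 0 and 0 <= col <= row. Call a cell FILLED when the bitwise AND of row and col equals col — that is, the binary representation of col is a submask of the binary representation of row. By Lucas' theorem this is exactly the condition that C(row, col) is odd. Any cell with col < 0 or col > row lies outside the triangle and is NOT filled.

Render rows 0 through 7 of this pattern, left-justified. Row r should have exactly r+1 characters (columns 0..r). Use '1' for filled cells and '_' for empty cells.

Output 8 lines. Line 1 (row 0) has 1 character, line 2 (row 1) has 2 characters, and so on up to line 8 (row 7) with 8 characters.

r0=0: 1
r1=1: 11
r2=10: 1_1
r3=11: 1111
r4=100: 1___1
r5=101: 11__11
r6=110: 1_1_1_1
r7=111: 11111111

Answer: 1
11
1_1
1111
1___1
11__11
1_1_1_1
11111111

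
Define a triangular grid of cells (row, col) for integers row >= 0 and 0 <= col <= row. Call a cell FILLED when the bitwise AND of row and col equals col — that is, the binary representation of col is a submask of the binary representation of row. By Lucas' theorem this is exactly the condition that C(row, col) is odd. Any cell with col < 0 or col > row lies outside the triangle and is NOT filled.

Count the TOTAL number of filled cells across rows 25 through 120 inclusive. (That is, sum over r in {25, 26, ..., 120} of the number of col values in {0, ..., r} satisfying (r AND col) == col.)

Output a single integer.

Answer: 1632

Derivation:
r25=11001 pc3: +8 =8
r26=11010 pc3: +8 =16
r27=11011 pc4: +16 =32
r28=11100 pc3: +8 =40
r29=11101 pc4: +16 =56
r30=11110 pc4: +16 =72
r31=11111 pc5: +32 =104
r32=100000 pc1: +2 =106
r33=100001 pc2: +4 =110
r34=100010 pc2: +4 =114
r35=100011 pc3: +8 =122
r36=100100 pc2: +4 =126
r37=100101 pc3: +8 =134
r38=100110 pc3: +8 =142
r39=100111 pc4: +16 =158
r40=101000 pc2: +4 =162
r41=101001 pc3: +8 =170
r42=101010 pc3: +8 =178
r43=101011 pc4: +16 =194
r44=101100 pc3: +8 =202
r45=101101 pc4: +16 =218
r46=101110 pc4: +16 =234
r47=101111 pc5: +32 =266
r48=110000 pc2: +4 =270
r49=110001 pc3: +8 =278
r50=110010 pc3: +8 =286
r51=110011 pc4: +16 =302
r52=110100 pc3: +8 =310
r53=110101 pc4: +16 =326
r54=110110 pc4: +16 =342
r55=110111 pc5: +32 =374
r56=111000 pc3: +8 =382
r57=111001 pc4: +16 =398
r58=111010 pc4: +16 =414
r59=111011 pc5: +32 =446
r60=111100 pc4: +16 =462
r61=111101 pc5: +32 =494
r62=111110 pc5: +32 =526
r63=111111 pc6: +64 =590
r64=1000000 pc1: +2 =592
r65=1000001 pc2: +4 =596
r66=1000010 pc2: +4 =600
r67=1000011 pc3: +8 =608
r68=1000100 pc2: +4 =612
r69=1000101 pc3: +8 =620
r70=1000110 pc3: +8 =628
r71=1000111 pc4: +16 =644
r72=1001000 pc2: +4 =648
r73=1001001 pc3: +8 =656
r74=1001010 pc3: +8 =664
r75=1001011 pc4: +16 =680
r76=1001100 pc3: +8 =688
r77=1001101 pc4: +16 =704
r78=1001110 pc4: +16 =720
r79=1001111 pc5: +32 =752
r80=1010000 pc2: +4 =756
r81=1010001 pc3: +8 =764
r82=1010010 pc3: +8 =772
r83=1010011 pc4: +16 =788
r84=1010100 pc3: +8 =796
r85=1010101 pc4: +16 =812
r86=1010110 pc4: +16 =828
r87=1010111 pc5: +32 =860
r88=1011000 pc3: +8 =868
r89=1011001 pc4: +16 =884
r90=1011010 pc4: +16 =900
r91=1011011 pc5: +32 =932
r92=1011100 pc4: +16 =948
r93=1011101 pc5: +32 =980
r94=1011110 pc5: +32 =1012
r95=1011111 pc6: +64 =1076
r96=1100000 pc2: +4 =1080
r97=1100001 pc3: +8 =1088
r98=1100010 pc3: +8 =1096
r99=1100011 pc4: +16 =1112
r100=1100100 pc3: +8 =1120
r101=1100101 pc4: +16 =1136
r102=1100110 pc4: +16 =1152
r103=1100111 pc5: +32 =1184
r104=1101000 pc3: +8 =1192
r105=1101001 pc4: +16 =1208
r106=1101010 pc4: +16 =1224
r107=1101011 pc5: +32 =1256
r108=1101100 pc4: +16 =1272
r109=1101101 pc5: +32 =1304
r110=1101110 pc5: +32 =1336
r111=1101111 pc6: +64 =1400
r112=1110000 pc3: +8 =1408
r113=1110001 pc4: +16 =1424
r114=1110010 pc4: +16 =1440
r115=1110011 pc5: +32 =1472
r116=1110100 pc4: +16 =1488
r117=1110101 pc5: +32 =1520
r118=1110110 pc5: +32 =1552
r119=1110111 pc6: +64 =1616
r120=1111000 pc4: +16 =1632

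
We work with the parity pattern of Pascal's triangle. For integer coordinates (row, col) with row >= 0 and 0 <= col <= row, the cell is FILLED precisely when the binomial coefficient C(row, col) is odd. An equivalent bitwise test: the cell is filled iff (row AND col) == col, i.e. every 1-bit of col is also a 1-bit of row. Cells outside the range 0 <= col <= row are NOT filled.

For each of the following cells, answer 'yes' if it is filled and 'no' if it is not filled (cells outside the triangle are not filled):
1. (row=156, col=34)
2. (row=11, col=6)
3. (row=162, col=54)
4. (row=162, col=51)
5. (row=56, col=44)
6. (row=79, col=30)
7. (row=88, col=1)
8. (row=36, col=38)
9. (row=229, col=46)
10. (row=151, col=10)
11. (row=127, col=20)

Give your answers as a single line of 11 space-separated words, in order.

Answer: no no no no no no no no no no yes

Derivation:
(156,34): row=0b10011100, col=0b100010, row AND col = 0b0 = 0; 0 != 34 -> empty
(11,6): row=0b1011, col=0b110, row AND col = 0b10 = 2; 2 != 6 -> empty
(162,54): row=0b10100010, col=0b110110, row AND col = 0b100010 = 34; 34 != 54 -> empty
(162,51): row=0b10100010, col=0b110011, row AND col = 0b100010 = 34; 34 != 51 -> empty
(56,44): row=0b111000, col=0b101100, row AND col = 0b101000 = 40; 40 != 44 -> empty
(79,30): row=0b1001111, col=0b11110, row AND col = 0b1110 = 14; 14 != 30 -> empty
(88,1): row=0b1011000, col=0b1, row AND col = 0b0 = 0; 0 != 1 -> empty
(36,38): col outside [0, 36] -> not filled
(229,46): row=0b11100101, col=0b101110, row AND col = 0b100100 = 36; 36 != 46 -> empty
(151,10): row=0b10010111, col=0b1010, row AND col = 0b10 = 2; 2 != 10 -> empty
(127,20): row=0b1111111, col=0b10100, row AND col = 0b10100 = 20; 20 == 20 -> filled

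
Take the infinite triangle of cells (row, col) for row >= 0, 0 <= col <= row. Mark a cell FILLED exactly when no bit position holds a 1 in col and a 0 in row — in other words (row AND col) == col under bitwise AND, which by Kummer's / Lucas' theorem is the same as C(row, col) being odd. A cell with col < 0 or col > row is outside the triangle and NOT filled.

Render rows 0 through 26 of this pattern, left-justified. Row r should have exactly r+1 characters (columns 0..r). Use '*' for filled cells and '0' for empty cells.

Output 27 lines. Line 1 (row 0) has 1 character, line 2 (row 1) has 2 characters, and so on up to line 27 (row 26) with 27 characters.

r0=0: *
r1=1: **
r2=10: *0*
r3=11: ****
r4=100: *000*
r5=101: **00**
r6=110: *0*0*0*
r7=111: ********
r8=1000: *0000000*
r9=1001: **000000**
r10=1010: *0*00000*0*
r11=1011: ****0000****
r12=1100: *000*000*000*
r13=1101: **00**00**00**
r14=1110: *0*0*0*0*0*0*0*
r15=1111: ****************
r16=10000: *000000000000000*
r17=10001: **00000000000000**
r18=10010: *0*0000000000000*0*
r19=10011: ****000000000000****
r20=10100: *000*00000000000*000*
r21=10101: **00**0000000000**00**
r22=10110: *0*0*0*000000000*0*0*0*
r23=10111: ********00000000********
r24=11000: *0000000*0000000*0000000*
r25=11001: **000000**000000**000000**
r26=11010: *0*00000*0*00000*0*00000*0*

Answer: *
**
*0*
****
*000*
**00**
*0*0*0*
********
*0000000*
**000000**
*0*00000*0*
****0000****
*000*000*000*
**00**00**00**
*0*0*0*0*0*0*0*
****************
*000000000000000*
**00000000000000**
*0*0000000000000*0*
****000000000000****
*000*00000000000*000*
**00**0000000000**00**
*0*0*0*000000000*0*0*0*
********00000000********
*0000000*0000000*0000000*
**000000**000000**000000**
*0*00000*0*00000*0*00000*0*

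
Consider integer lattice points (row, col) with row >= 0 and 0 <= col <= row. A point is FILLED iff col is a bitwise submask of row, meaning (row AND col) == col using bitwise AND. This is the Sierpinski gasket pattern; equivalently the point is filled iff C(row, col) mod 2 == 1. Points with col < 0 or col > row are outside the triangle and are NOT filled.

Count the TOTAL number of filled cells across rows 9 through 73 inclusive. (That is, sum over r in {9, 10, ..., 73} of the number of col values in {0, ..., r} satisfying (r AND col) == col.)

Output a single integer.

r9=1001 pc2: +4 =4
r10=1010 pc2: +4 =8
r11=1011 pc3: +8 =16
r12=1100 pc2: +4 =20
r13=1101 pc3: +8 =28
r14=1110 pc3: +8 =36
r15=1111 pc4: +16 =52
r16=10000 pc1: +2 =54
r17=10001 pc2: +4 =58
r18=10010 pc2: +4 =62
r19=10011 pc3: +8 =70
r20=10100 pc2: +4 =74
r21=10101 pc3: +8 =82
r22=10110 pc3: +8 =90
r23=10111 pc4: +16 =106
r24=11000 pc2: +4 =110
r25=11001 pc3: +8 =118
r26=11010 pc3: +8 =126
r27=11011 pc4: +16 =142
r28=11100 pc3: +8 =150
r29=11101 pc4: +16 =166
r30=11110 pc4: +16 =182
r31=11111 pc5: +32 =214
r32=100000 pc1: +2 =216
r33=100001 pc2: +4 =220
r34=100010 pc2: +4 =224
r35=100011 pc3: +8 =232
r36=100100 pc2: +4 =236
r37=100101 pc3: +8 =244
r38=100110 pc3: +8 =252
r39=100111 pc4: +16 =268
r40=101000 pc2: +4 =272
r41=101001 pc3: +8 =280
r42=101010 pc3: +8 =288
r43=101011 pc4: +16 =304
r44=101100 pc3: +8 =312
r45=101101 pc4: +16 =328
r46=101110 pc4: +16 =344
r47=101111 pc5: +32 =376
r48=110000 pc2: +4 =380
r49=110001 pc3: +8 =388
r50=110010 pc3: +8 =396
r51=110011 pc4: +16 =412
r52=110100 pc3: +8 =420
r53=110101 pc4: +16 =436
r54=110110 pc4: +16 =452
r55=110111 pc5: +32 =484
r56=111000 pc3: +8 =492
r57=111001 pc4: +16 =508
r58=111010 pc4: +16 =524
r59=111011 pc5: +32 =556
r60=111100 pc4: +16 =572
r61=111101 pc5: +32 =604
r62=111110 pc5: +32 =636
r63=111111 pc6: +64 =700
r64=1000000 pc1: +2 =702
r65=1000001 pc2: +4 =706
r66=1000010 pc2: +4 =710
r67=1000011 pc3: +8 =718
r68=1000100 pc2: +4 =722
r69=1000101 pc3: +8 =730
r70=1000110 pc3: +8 =738
r71=1000111 pc4: +16 =754
r72=1001000 pc2: +4 =758
r73=1001001 pc3: +8 =766

Answer: 766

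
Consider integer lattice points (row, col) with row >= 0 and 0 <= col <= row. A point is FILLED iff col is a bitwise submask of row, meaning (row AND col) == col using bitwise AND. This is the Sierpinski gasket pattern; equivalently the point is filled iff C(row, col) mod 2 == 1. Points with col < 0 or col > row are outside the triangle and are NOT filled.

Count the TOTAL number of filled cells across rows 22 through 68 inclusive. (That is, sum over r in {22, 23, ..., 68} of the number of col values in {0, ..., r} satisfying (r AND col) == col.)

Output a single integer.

r22=10110 pc3: +8 =8
r23=10111 pc4: +16 =24
r24=11000 pc2: +4 =28
r25=11001 pc3: +8 =36
r26=11010 pc3: +8 =44
r27=11011 pc4: +16 =60
r28=11100 pc3: +8 =68
r29=11101 pc4: +16 =84
r30=11110 pc4: +16 =100
r31=11111 pc5: +32 =132
r32=100000 pc1: +2 =134
r33=100001 pc2: +4 =138
r34=100010 pc2: +4 =142
r35=100011 pc3: +8 =150
r36=100100 pc2: +4 =154
r37=100101 pc3: +8 =162
r38=100110 pc3: +8 =170
r39=100111 pc4: +16 =186
r40=101000 pc2: +4 =190
r41=101001 pc3: +8 =198
r42=101010 pc3: +8 =206
r43=101011 pc4: +16 =222
r44=101100 pc3: +8 =230
r45=101101 pc4: +16 =246
r46=101110 pc4: +16 =262
r47=101111 pc5: +32 =294
r48=110000 pc2: +4 =298
r49=110001 pc3: +8 =306
r50=110010 pc3: +8 =314
r51=110011 pc4: +16 =330
r52=110100 pc3: +8 =338
r53=110101 pc4: +16 =354
r54=110110 pc4: +16 =370
r55=110111 pc5: +32 =402
r56=111000 pc3: +8 =410
r57=111001 pc4: +16 =426
r58=111010 pc4: +16 =442
r59=111011 pc5: +32 =474
r60=111100 pc4: +16 =490
r61=111101 pc5: +32 =522
r62=111110 pc5: +32 =554
r63=111111 pc6: +64 =618
r64=1000000 pc1: +2 =620
r65=1000001 pc2: +4 =624
r66=1000010 pc2: +4 =628
r67=1000011 pc3: +8 =636
r68=1000100 pc2: +4 =640

Answer: 640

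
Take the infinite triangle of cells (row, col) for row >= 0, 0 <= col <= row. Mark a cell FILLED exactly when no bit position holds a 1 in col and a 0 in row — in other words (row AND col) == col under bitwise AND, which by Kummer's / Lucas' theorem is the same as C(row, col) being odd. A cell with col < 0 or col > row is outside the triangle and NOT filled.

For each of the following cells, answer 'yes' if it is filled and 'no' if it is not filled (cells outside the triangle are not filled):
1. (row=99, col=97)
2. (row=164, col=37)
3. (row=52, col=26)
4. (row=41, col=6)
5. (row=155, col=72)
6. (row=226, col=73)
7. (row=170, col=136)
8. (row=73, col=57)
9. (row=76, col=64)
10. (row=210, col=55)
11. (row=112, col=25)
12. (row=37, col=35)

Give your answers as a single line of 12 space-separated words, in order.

(99,97): row=0b1100011, col=0b1100001, row AND col = 0b1100001 = 97; 97 == 97 -> filled
(164,37): row=0b10100100, col=0b100101, row AND col = 0b100100 = 36; 36 != 37 -> empty
(52,26): row=0b110100, col=0b11010, row AND col = 0b10000 = 16; 16 != 26 -> empty
(41,6): row=0b101001, col=0b110, row AND col = 0b0 = 0; 0 != 6 -> empty
(155,72): row=0b10011011, col=0b1001000, row AND col = 0b1000 = 8; 8 != 72 -> empty
(226,73): row=0b11100010, col=0b1001001, row AND col = 0b1000000 = 64; 64 != 73 -> empty
(170,136): row=0b10101010, col=0b10001000, row AND col = 0b10001000 = 136; 136 == 136 -> filled
(73,57): row=0b1001001, col=0b111001, row AND col = 0b1001 = 9; 9 != 57 -> empty
(76,64): row=0b1001100, col=0b1000000, row AND col = 0b1000000 = 64; 64 == 64 -> filled
(210,55): row=0b11010010, col=0b110111, row AND col = 0b10010 = 18; 18 != 55 -> empty
(112,25): row=0b1110000, col=0b11001, row AND col = 0b10000 = 16; 16 != 25 -> empty
(37,35): row=0b100101, col=0b100011, row AND col = 0b100001 = 33; 33 != 35 -> empty

Answer: yes no no no no no yes no yes no no no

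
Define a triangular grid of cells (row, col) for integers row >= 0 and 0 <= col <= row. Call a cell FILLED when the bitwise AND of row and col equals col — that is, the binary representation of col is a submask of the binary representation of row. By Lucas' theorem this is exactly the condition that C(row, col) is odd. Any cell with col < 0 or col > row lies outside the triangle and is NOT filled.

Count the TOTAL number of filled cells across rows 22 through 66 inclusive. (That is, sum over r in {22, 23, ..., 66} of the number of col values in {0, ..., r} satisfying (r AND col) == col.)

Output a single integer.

r22=10110 pc3: +8 =8
r23=10111 pc4: +16 =24
r24=11000 pc2: +4 =28
r25=11001 pc3: +8 =36
r26=11010 pc3: +8 =44
r27=11011 pc4: +16 =60
r28=11100 pc3: +8 =68
r29=11101 pc4: +16 =84
r30=11110 pc4: +16 =100
r31=11111 pc5: +32 =132
r32=100000 pc1: +2 =134
r33=100001 pc2: +4 =138
r34=100010 pc2: +4 =142
r35=100011 pc3: +8 =150
r36=100100 pc2: +4 =154
r37=100101 pc3: +8 =162
r38=100110 pc3: +8 =170
r39=100111 pc4: +16 =186
r40=101000 pc2: +4 =190
r41=101001 pc3: +8 =198
r42=101010 pc3: +8 =206
r43=101011 pc4: +16 =222
r44=101100 pc3: +8 =230
r45=101101 pc4: +16 =246
r46=101110 pc4: +16 =262
r47=101111 pc5: +32 =294
r48=110000 pc2: +4 =298
r49=110001 pc3: +8 =306
r50=110010 pc3: +8 =314
r51=110011 pc4: +16 =330
r52=110100 pc3: +8 =338
r53=110101 pc4: +16 =354
r54=110110 pc4: +16 =370
r55=110111 pc5: +32 =402
r56=111000 pc3: +8 =410
r57=111001 pc4: +16 =426
r58=111010 pc4: +16 =442
r59=111011 pc5: +32 =474
r60=111100 pc4: +16 =490
r61=111101 pc5: +32 =522
r62=111110 pc5: +32 =554
r63=111111 pc6: +64 =618
r64=1000000 pc1: +2 =620
r65=1000001 pc2: +4 =624
r66=1000010 pc2: +4 =628

Answer: 628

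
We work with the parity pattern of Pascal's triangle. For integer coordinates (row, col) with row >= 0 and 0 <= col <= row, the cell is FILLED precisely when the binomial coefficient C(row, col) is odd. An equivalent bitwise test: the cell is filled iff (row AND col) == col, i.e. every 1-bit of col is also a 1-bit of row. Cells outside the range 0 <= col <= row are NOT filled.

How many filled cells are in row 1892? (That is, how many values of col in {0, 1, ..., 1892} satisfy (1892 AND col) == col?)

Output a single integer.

Answer: 64

Derivation:
1892 in binary = 11101100100
popcount(1892) = number of 1-bits in 11101100100 = 6
A col c satisfies (1892 AND c) == c iff every set bit of c is also set in 1892; each of the 6 set bits of 1892 can independently be on or off in c.
count = 2^6 = 64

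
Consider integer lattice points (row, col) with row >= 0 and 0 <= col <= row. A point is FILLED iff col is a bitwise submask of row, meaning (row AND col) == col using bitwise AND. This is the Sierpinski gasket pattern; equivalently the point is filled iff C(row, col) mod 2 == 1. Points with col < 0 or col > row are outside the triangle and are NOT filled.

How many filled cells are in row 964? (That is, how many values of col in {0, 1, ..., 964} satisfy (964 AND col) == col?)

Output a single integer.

964 in binary = 1111000100
popcount(964) = number of 1-bits in 1111000100 = 5
A col c satisfies (964 AND c) == c iff every set bit of c is also set in 964; each of the 5 set bits of 964 can independently be on or off in c.
count = 2^5 = 32

Answer: 32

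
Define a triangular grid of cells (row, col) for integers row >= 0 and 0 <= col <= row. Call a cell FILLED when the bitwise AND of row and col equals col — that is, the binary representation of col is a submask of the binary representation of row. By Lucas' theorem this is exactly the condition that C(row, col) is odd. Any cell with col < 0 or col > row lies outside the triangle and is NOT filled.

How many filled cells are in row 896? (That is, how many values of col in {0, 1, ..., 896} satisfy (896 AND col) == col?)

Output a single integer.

896 in binary = 1110000000
popcount(896) = number of 1-bits in 1110000000 = 3
A col c satisfies (896 AND c) == c iff every set bit of c is also set in 896; each of the 3 set bits of 896 can independently be on or off in c.
count = 2^3 = 8

Answer: 8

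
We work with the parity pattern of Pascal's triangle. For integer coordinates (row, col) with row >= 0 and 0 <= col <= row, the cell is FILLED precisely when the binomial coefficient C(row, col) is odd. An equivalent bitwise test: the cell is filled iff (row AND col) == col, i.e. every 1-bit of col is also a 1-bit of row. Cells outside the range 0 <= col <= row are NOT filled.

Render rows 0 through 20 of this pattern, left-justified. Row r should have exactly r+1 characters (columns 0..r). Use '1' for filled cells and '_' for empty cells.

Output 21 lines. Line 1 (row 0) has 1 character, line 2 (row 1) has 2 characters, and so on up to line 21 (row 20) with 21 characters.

r0=0: 1
r1=1: 11
r2=10: 1_1
r3=11: 1111
r4=100: 1___1
r5=101: 11__11
r6=110: 1_1_1_1
r7=111: 11111111
r8=1000: 1_______1
r9=1001: 11______11
r10=1010: 1_1_____1_1
r11=1011: 1111____1111
r12=1100: 1___1___1___1
r13=1101: 11__11__11__11
r14=1110: 1_1_1_1_1_1_1_1
r15=1111: 1111111111111111
r16=10000: 1_______________1
r17=10001: 11______________11
r18=10010: 1_1_____________1_1
r19=10011: 1111____________1111
r20=10100: 1___1___________1___1

Answer: 1
11
1_1
1111
1___1
11__11
1_1_1_1
11111111
1_______1
11______11
1_1_____1_1
1111____1111
1___1___1___1
11__11__11__11
1_1_1_1_1_1_1_1
1111111111111111
1_______________1
11______________11
1_1_____________1_1
1111____________1111
1___1___________1___1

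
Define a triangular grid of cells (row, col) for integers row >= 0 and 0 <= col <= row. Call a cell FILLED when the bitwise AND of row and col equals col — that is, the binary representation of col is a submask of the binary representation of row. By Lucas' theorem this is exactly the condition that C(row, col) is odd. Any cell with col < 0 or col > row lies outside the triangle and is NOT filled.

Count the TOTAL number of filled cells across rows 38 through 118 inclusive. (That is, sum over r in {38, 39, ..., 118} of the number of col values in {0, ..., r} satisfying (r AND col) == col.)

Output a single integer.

Answer: 1418

Derivation:
r38=100110 pc3: +8 =8
r39=100111 pc4: +16 =24
r40=101000 pc2: +4 =28
r41=101001 pc3: +8 =36
r42=101010 pc3: +8 =44
r43=101011 pc4: +16 =60
r44=101100 pc3: +8 =68
r45=101101 pc4: +16 =84
r46=101110 pc4: +16 =100
r47=101111 pc5: +32 =132
r48=110000 pc2: +4 =136
r49=110001 pc3: +8 =144
r50=110010 pc3: +8 =152
r51=110011 pc4: +16 =168
r52=110100 pc3: +8 =176
r53=110101 pc4: +16 =192
r54=110110 pc4: +16 =208
r55=110111 pc5: +32 =240
r56=111000 pc3: +8 =248
r57=111001 pc4: +16 =264
r58=111010 pc4: +16 =280
r59=111011 pc5: +32 =312
r60=111100 pc4: +16 =328
r61=111101 pc5: +32 =360
r62=111110 pc5: +32 =392
r63=111111 pc6: +64 =456
r64=1000000 pc1: +2 =458
r65=1000001 pc2: +4 =462
r66=1000010 pc2: +4 =466
r67=1000011 pc3: +8 =474
r68=1000100 pc2: +4 =478
r69=1000101 pc3: +8 =486
r70=1000110 pc3: +8 =494
r71=1000111 pc4: +16 =510
r72=1001000 pc2: +4 =514
r73=1001001 pc3: +8 =522
r74=1001010 pc3: +8 =530
r75=1001011 pc4: +16 =546
r76=1001100 pc3: +8 =554
r77=1001101 pc4: +16 =570
r78=1001110 pc4: +16 =586
r79=1001111 pc5: +32 =618
r80=1010000 pc2: +4 =622
r81=1010001 pc3: +8 =630
r82=1010010 pc3: +8 =638
r83=1010011 pc4: +16 =654
r84=1010100 pc3: +8 =662
r85=1010101 pc4: +16 =678
r86=1010110 pc4: +16 =694
r87=1010111 pc5: +32 =726
r88=1011000 pc3: +8 =734
r89=1011001 pc4: +16 =750
r90=1011010 pc4: +16 =766
r91=1011011 pc5: +32 =798
r92=1011100 pc4: +16 =814
r93=1011101 pc5: +32 =846
r94=1011110 pc5: +32 =878
r95=1011111 pc6: +64 =942
r96=1100000 pc2: +4 =946
r97=1100001 pc3: +8 =954
r98=1100010 pc3: +8 =962
r99=1100011 pc4: +16 =978
r100=1100100 pc3: +8 =986
r101=1100101 pc4: +16 =1002
r102=1100110 pc4: +16 =1018
r103=1100111 pc5: +32 =1050
r104=1101000 pc3: +8 =1058
r105=1101001 pc4: +16 =1074
r106=1101010 pc4: +16 =1090
r107=1101011 pc5: +32 =1122
r108=1101100 pc4: +16 =1138
r109=1101101 pc5: +32 =1170
r110=1101110 pc5: +32 =1202
r111=1101111 pc6: +64 =1266
r112=1110000 pc3: +8 =1274
r113=1110001 pc4: +16 =1290
r114=1110010 pc4: +16 =1306
r115=1110011 pc5: +32 =1338
r116=1110100 pc4: +16 =1354
r117=1110101 pc5: +32 =1386
r118=1110110 pc5: +32 =1418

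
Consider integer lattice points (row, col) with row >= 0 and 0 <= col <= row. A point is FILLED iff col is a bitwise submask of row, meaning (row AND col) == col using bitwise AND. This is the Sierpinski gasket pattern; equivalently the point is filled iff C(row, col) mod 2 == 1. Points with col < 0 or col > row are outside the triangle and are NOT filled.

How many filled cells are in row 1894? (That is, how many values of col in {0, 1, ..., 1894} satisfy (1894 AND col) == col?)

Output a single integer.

1894 in binary = 11101100110
popcount(1894) = number of 1-bits in 11101100110 = 7
A col c satisfies (1894 AND c) == c iff every set bit of c is also set in 1894; each of the 7 set bits of 1894 can independently be on or off in c.
count = 2^7 = 128

Answer: 128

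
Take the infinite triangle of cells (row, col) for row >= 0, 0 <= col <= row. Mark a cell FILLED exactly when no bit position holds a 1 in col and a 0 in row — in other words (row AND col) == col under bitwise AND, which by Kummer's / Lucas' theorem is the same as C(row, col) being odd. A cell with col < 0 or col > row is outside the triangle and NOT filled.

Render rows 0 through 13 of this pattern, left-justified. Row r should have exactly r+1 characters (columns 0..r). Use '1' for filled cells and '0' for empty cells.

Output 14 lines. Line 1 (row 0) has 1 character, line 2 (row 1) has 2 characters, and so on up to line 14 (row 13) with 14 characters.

r0=0: 1
r1=1: 11
r2=10: 101
r3=11: 1111
r4=100: 10001
r5=101: 110011
r6=110: 1010101
r7=111: 11111111
r8=1000: 100000001
r9=1001: 1100000011
r10=1010: 10100000101
r11=1011: 111100001111
r12=1100: 1000100010001
r13=1101: 11001100110011

Answer: 1
11
101
1111
10001
110011
1010101
11111111
100000001
1100000011
10100000101
111100001111
1000100010001
11001100110011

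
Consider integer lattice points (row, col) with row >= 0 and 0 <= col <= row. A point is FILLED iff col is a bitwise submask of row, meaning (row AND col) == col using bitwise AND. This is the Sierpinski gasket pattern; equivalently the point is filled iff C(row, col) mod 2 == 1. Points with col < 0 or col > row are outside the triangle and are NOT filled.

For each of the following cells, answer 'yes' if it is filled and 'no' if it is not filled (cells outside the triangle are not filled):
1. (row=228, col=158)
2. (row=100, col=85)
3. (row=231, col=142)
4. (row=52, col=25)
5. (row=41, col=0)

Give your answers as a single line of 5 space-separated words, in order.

Answer: no no no no yes

Derivation:
(228,158): row=0b11100100, col=0b10011110, row AND col = 0b10000100 = 132; 132 != 158 -> empty
(100,85): row=0b1100100, col=0b1010101, row AND col = 0b1000100 = 68; 68 != 85 -> empty
(231,142): row=0b11100111, col=0b10001110, row AND col = 0b10000110 = 134; 134 != 142 -> empty
(52,25): row=0b110100, col=0b11001, row AND col = 0b10000 = 16; 16 != 25 -> empty
(41,0): row=0b101001, col=0b0, row AND col = 0b0 = 0; 0 == 0 -> filled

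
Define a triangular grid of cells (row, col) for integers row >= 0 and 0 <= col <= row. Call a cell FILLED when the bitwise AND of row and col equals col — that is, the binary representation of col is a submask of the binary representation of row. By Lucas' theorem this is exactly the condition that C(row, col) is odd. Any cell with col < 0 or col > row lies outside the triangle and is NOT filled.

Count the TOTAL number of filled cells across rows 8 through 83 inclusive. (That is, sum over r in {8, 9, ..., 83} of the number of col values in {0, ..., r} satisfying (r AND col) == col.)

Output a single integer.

r8=1000 pc1: +2 =2
r9=1001 pc2: +4 =6
r10=1010 pc2: +4 =10
r11=1011 pc3: +8 =18
r12=1100 pc2: +4 =22
r13=1101 pc3: +8 =30
r14=1110 pc3: +8 =38
r15=1111 pc4: +16 =54
r16=10000 pc1: +2 =56
r17=10001 pc2: +4 =60
r18=10010 pc2: +4 =64
r19=10011 pc3: +8 =72
r20=10100 pc2: +4 =76
r21=10101 pc3: +8 =84
r22=10110 pc3: +8 =92
r23=10111 pc4: +16 =108
r24=11000 pc2: +4 =112
r25=11001 pc3: +8 =120
r26=11010 pc3: +8 =128
r27=11011 pc4: +16 =144
r28=11100 pc3: +8 =152
r29=11101 pc4: +16 =168
r30=11110 pc4: +16 =184
r31=11111 pc5: +32 =216
r32=100000 pc1: +2 =218
r33=100001 pc2: +4 =222
r34=100010 pc2: +4 =226
r35=100011 pc3: +8 =234
r36=100100 pc2: +4 =238
r37=100101 pc3: +8 =246
r38=100110 pc3: +8 =254
r39=100111 pc4: +16 =270
r40=101000 pc2: +4 =274
r41=101001 pc3: +8 =282
r42=101010 pc3: +8 =290
r43=101011 pc4: +16 =306
r44=101100 pc3: +8 =314
r45=101101 pc4: +16 =330
r46=101110 pc4: +16 =346
r47=101111 pc5: +32 =378
r48=110000 pc2: +4 =382
r49=110001 pc3: +8 =390
r50=110010 pc3: +8 =398
r51=110011 pc4: +16 =414
r52=110100 pc3: +8 =422
r53=110101 pc4: +16 =438
r54=110110 pc4: +16 =454
r55=110111 pc5: +32 =486
r56=111000 pc3: +8 =494
r57=111001 pc4: +16 =510
r58=111010 pc4: +16 =526
r59=111011 pc5: +32 =558
r60=111100 pc4: +16 =574
r61=111101 pc5: +32 =606
r62=111110 pc5: +32 =638
r63=111111 pc6: +64 =702
r64=1000000 pc1: +2 =704
r65=1000001 pc2: +4 =708
r66=1000010 pc2: +4 =712
r67=1000011 pc3: +8 =720
r68=1000100 pc2: +4 =724
r69=1000101 pc3: +8 =732
r70=1000110 pc3: +8 =740
r71=1000111 pc4: +16 =756
r72=1001000 pc2: +4 =760
r73=1001001 pc3: +8 =768
r74=1001010 pc3: +8 =776
r75=1001011 pc4: +16 =792
r76=1001100 pc3: +8 =800
r77=1001101 pc4: +16 =816
r78=1001110 pc4: +16 =832
r79=1001111 pc5: +32 =864
r80=1010000 pc2: +4 =868
r81=1010001 pc3: +8 =876
r82=1010010 pc3: +8 =884
r83=1010011 pc4: +16 =900

Answer: 900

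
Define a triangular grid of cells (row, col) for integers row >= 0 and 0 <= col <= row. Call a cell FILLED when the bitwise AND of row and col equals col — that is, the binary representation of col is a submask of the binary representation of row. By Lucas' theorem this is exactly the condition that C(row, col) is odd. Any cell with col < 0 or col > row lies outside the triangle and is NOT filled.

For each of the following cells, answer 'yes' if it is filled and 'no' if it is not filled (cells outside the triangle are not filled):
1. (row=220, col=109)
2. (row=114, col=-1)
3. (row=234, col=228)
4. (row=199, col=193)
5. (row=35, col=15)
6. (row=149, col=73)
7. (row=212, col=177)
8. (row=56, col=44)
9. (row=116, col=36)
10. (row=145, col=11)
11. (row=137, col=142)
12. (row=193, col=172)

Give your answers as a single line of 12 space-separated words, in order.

(220,109): row=0b11011100, col=0b1101101, row AND col = 0b1001100 = 76; 76 != 109 -> empty
(114,-1): col outside [0, 114] -> not filled
(234,228): row=0b11101010, col=0b11100100, row AND col = 0b11100000 = 224; 224 != 228 -> empty
(199,193): row=0b11000111, col=0b11000001, row AND col = 0b11000001 = 193; 193 == 193 -> filled
(35,15): row=0b100011, col=0b1111, row AND col = 0b11 = 3; 3 != 15 -> empty
(149,73): row=0b10010101, col=0b1001001, row AND col = 0b1 = 1; 1 != 73 -> empty
(212,177): row=0b11010100, col=0b10110001, row AND col = 0b10010000 = 144; 144 != 177 -> empty
(56,44): row=0b111000, col=0b101100, row AND col = 0b101000 = 40; 40 != 44 -> empty
(116,36): row=0b1110100, col=0b100100, row AND col = 0b100100 = 36; 36 == 36 -> filled
(145,11): row=0b10010001, col=0b1011, row AND col = 0b1 = 1; 1 != 11 -> empty
(137,142): col outside [0, 137] -> not filled
(193,172): row=0b11000001, col=0b10101100, row AND col = 0b10000000 = 128; 128 != 172 -> empty

Answer: no no no yes no no no no yes no no no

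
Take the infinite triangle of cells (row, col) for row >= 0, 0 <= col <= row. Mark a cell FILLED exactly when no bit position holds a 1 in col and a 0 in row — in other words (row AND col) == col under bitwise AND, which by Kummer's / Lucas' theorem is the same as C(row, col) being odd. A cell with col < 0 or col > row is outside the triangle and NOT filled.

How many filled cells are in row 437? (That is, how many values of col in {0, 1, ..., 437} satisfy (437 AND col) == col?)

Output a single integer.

437 in binary = 110110101
popcount(437) = number of 1-bits in 110110101 = 6
A col c satisfies (437 AND c) == c iff every set bit of c is also set in 437; each of the 6 set bits of 437 can independently be on or off in c.
count = 2^6 = 64

Answer: 64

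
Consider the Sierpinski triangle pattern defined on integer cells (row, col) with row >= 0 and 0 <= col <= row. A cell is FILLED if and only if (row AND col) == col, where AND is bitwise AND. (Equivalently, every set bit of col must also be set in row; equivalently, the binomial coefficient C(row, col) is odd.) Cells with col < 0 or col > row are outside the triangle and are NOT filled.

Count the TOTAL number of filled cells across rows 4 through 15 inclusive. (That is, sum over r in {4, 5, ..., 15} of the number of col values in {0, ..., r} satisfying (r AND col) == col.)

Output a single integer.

r4=100 pc1: +2 =2
r5=101 pc2: +4 =6
r6=110 pc2: +4 =10
r7=111 pc3: +8 =18
r8=1000 pc1: +2 =20
r9=1001 pc2: +4 =24
r10=1010 pc2: +4 =28
r11=1011 pc3: +8 =36
r12=1100 pc2: +4 =40
r13=1101 pc3: +8 =48
r14=1110 pc3: +8 =56
r15=1111 pc4: +16 =72

Answer: 72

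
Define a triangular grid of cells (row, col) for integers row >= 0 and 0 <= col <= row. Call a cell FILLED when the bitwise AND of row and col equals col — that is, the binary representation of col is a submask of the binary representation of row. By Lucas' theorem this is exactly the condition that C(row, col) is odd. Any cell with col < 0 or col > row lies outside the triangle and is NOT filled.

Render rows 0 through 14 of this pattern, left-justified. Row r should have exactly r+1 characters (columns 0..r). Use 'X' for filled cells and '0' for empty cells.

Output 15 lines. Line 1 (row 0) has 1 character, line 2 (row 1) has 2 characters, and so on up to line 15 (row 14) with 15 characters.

Answer: X
XX
X0X
XXXX
X000X
XX00XX
X0X0X0X
XXXXXXXX
X0000000X
XX000000XX
X0X00000X0X
XXXX0000XXXX
X000X000X000X
XX00XX00XX00XX
X0X0X0X0X0X0X0X

Derivation:
r0=0: X
r1=1: XX
r2=10: X0X
r3=11: XXXX
r4=100: X000X
r5=101: XX00XX
r6=110: X0X0X0X
r7=111: XXXXXXXX
r8=1000: X0000000X
r9=1001: XX000000XX
r10=1010: X0X00000X0X
r11=1011: XXXX0000XXXX
r12=1100: X000X000X000X
r13=1101: XX00XX00XX00XX
r14=1110: X0X0X0X0X0X0X0X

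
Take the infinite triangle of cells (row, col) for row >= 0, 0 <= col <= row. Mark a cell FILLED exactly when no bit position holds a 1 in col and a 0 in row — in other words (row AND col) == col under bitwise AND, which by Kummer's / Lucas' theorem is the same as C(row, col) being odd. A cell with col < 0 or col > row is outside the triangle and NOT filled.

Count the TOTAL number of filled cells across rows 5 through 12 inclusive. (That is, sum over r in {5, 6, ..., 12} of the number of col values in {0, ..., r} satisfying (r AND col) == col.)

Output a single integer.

Answer: 38

Derivation:
r5=101 pc2: +4 =4
r6=110 pc2: +4 =8
r7=111 pc3: +8 =16
r8=1000 pc1: +2 =18
r9=1001 pc2: +4 =22
r10=1010 pc2: +4 =26
r11=1011 pc3: +8 =34
r12=1100 pc2: +4 =38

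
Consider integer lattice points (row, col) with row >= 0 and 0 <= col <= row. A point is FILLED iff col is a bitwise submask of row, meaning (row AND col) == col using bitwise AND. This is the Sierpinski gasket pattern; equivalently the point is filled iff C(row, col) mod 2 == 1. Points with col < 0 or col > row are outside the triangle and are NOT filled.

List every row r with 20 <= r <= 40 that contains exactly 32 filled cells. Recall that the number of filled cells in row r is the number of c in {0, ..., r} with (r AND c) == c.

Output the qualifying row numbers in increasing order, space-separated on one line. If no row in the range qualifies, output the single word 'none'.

Answer: 31

Derivation:
Row r has 2^popcount(r) filled cells, so we need popcount(r) = log2(32) = 5.
Scan r = 20..40 and keep those with exactly 5 one-bits:
r=20=10100 popcount=2 -> skip
r=21=10101 popcount=3 -> skip
r=22=10110 popcount=3 -> skip
r=23=10111 popcount=4 -> skip
r=24=11000 popcount=2 -> skip
r=25=11001 popcount=3 -> skip
r=26=11010 popcount=3 -> skip
r=27=11011 popcount=4 -> skip
r=28=11100 popcount=3 -> skip
r=29=11101 popcount=4 -> skip
r=30=11110 popcount=4 -> skip
r=31=11111 popcount=5 -> KEEP
r=32=100000 popcount=1 -> skip
r=33=100001 popcount=2 -> skip
r=34=100010 popcount=2 -> skip
r=35=100011 popcount=3 -> skip
r=36=100100 popcount=2 -> skip
r=37=100101 popcount=3 -> skip
r=38=100110 popcount=3 -> skip
r=39=100111 popcount=4 -> skip
r=40=101000 popcount=2 -> skip
Kept rows: 31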